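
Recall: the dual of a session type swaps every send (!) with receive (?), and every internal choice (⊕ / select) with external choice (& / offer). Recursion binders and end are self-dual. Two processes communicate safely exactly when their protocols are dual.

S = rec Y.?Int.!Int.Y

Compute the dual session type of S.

rec Y.!Int.?Int.Y

rec Y ↦ rec Y  (μ self-dual)
  ?Int ↦ !Int
    !Int ↦ ?Int
      Y self-dual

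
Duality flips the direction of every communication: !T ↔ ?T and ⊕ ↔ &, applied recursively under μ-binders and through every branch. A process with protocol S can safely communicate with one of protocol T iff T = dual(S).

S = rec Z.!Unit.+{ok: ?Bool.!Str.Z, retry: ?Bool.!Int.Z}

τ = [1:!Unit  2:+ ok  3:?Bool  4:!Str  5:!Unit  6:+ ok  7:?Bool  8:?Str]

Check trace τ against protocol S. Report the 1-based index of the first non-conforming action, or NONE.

[1] !Unit  match  residual = +{ok: ?Bool.!Str.rec Z.…, retry: ?Bool.!Int.rec Z.…}
[2] + ok  match  residual = ?Bool.!Str.rec Z.…
[3] ?Bool  match  residual = !Str.rec Z.…
[4] !Str  match  residual = rec Z.…
[5] !Unit  match  residual = +{ok: ?Bool.!Str.rec Z.…, retry: ?Bool.!Int.rec Z.…}
[6] + ok  match  residual = ?Bool.!Str.rec Z.…
[7] ?Bool  match  residual = !Str.rec Z.…
[8] got ?Str, protocol expects !Str  ✗

8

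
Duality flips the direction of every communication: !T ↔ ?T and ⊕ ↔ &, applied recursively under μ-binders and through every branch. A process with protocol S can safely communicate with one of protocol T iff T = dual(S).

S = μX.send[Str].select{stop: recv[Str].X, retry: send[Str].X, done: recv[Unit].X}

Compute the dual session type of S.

μX.recv[Str].offer{stop: send[Str].X, retry: recv[Str].X, done: send[Unit].X}

μX ↦ μX  (binder kept)
  send[Str] ↦ recv[Str]
    select{stop,retry,done} ↦ offer{stop,retry,done}  (internal→external)
      case stop:
        recv[Str] ↦ send[Str]
          X ↦ X
      case retry:
        send[Str] ↦ recv[Str]
          X ↦ X
      case done:
        recv[Unit] ↦ send[Unit]
          X ↦ X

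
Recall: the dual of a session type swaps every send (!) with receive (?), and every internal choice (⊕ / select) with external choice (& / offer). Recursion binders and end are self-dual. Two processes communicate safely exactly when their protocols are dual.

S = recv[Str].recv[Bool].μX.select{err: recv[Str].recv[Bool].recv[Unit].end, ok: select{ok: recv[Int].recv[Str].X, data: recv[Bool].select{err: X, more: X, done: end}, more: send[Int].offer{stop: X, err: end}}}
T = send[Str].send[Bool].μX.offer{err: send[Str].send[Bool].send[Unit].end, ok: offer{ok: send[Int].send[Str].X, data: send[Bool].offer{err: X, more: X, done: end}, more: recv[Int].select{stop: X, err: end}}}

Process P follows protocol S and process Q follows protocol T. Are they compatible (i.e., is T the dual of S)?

recv[Str] vs send[Str]  match
  recv[Bool] vs send[Bool]  match
    μX vs μX  match (μ self-dual)
      select{err,ok} vs offer{err,ok}  match label sets agree
        [err]
          recv[Str] vs send[Str]  match
            recv[Bool] vs send[Bool]  match
              recv[Unit] vs send[Unit]  match
                end vs end  match
        [ok]
          select{ok,data,more} vs offer{ok,data,more}  match label sets agree
            [ok]
              recv[Int] vs send[Int]  match
                recv[Str] vs send[Str]  match
                  X vs X  match
            [data]
              recv[Bool] vs send[Bool]  match
                select{err,more,done} vs offer{err,more,done}  match label sets agree
                  [err]
                    X vs X  match
                  [more]
                    X vs X  match
                  [done]
                    end vs end  match
            [more]
              send[Int] vs recv[Int]  match
                offer{stop,err} vs select{stop,err}  match label sets agree
                  [stop]
                    X vs X  match
                  [err]
                    end vs end  match

YES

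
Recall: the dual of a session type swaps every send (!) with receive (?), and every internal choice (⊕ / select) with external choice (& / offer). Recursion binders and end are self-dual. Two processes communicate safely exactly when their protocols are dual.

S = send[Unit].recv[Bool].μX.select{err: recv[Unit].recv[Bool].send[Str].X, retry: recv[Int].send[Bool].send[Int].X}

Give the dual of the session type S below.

send[Unit] = recv[Unit]
  recv[Bool] = send[Bool]
    μX = μX  (rec unchanged)
      select{err,retry} = offer{err,retry}  (select→offer)
        • err:
          recv[Unit] = send[Unit]
            recv[Bool] = send[Bool]
              send[Str] = recv[Str]
                X self-dual
        • retry:
          recv[Int] = send[Int]
            send[Bool] = recv[Bool]
              send[Int] = recv[Int]
                X self-dual

recv[Unit].send[Bool].μX.offer{err: send[Unit].send[Bool].recv[Str].X, retry: send[Int].recv[Bool].recv[Int].X}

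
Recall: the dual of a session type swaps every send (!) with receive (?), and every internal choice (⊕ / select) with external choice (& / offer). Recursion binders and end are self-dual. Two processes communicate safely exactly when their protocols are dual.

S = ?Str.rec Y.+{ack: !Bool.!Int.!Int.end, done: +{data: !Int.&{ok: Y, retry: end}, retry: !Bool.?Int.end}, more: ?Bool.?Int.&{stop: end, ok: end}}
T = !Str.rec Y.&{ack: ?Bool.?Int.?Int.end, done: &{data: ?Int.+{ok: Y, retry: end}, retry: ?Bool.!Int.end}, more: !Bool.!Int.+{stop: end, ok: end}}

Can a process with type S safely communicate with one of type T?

YES

?Str vs !Str  ✓
  rec Y vs rec Y  ✓ (μ self-dual)
    +{ack,done,more} vs &{ack,done,more}  ✓ label sets agree
      [ack]
        !Bool vs ?Bool  ✓
          !Int vs ?Int  ✓
            !Int vs ?Int  ✓
              end vs end  ✓
      [done]
        +{data,retry} vs &{data,retry}  ✓ label sets agree
          [data]
            !Int vs ?Int  ✓
              &{ok,retry} vs +{ok,retry}  ✓ label sets agree
                [ok]
                  Y vs Y  ✓
                [retry]
                  end vs end  ✓
          [retry]
            !Bool vs ?Bool  ✓
              ?Int vs !Int  ✓
                end vs end  ✓
      [more]
        ?Bool vs !Bool  ✓
          ?Int vs !Int  ✓
            &{stop,ok} vs +{stop,ok}  ✓ label sets agree
              [stop]
                end vs end  ✓
              [ok]
                end vs end  ✓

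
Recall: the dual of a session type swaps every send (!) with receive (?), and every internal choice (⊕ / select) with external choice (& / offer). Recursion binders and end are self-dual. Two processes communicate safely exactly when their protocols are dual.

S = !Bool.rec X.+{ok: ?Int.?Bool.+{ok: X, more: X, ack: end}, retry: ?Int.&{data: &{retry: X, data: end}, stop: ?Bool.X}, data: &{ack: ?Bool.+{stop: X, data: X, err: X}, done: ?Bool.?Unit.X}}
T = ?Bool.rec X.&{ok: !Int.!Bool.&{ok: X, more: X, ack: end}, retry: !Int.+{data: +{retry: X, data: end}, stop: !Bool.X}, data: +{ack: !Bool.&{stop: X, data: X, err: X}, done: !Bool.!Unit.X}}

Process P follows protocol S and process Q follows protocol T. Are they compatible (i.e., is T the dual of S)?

!Bool | ?Bool  ok
  rec X | rec X  ok (binder kept)
    +{ok,retry,data} | &{ok,retry,data}  ok label sets agree
      [ok]
        ?Int | !Int  ok
          ?Bool | !Bool  ok
            +{ok,more,ack} | &{ok,more,ack}  ok label sets agree
              [ok]
                X | X  ok
              [more]
                X | X  ok
              [ack]
                end | end  ok
      [retry]
        ?Int | !Int  ok
          &{data,stop} | +{data,stop}  ok label sets agree
            [data]
              &{retry,data} | +{retry,data}  ok label sets agree
                [retry]
                  X | X  ok
                [data]
                  end | end  ok
            [stop]
              ?Bool | !Bool  ok
                X | X  ok
      [data]
        &{ack,done} | +{ack,done}  ok label sets agree
          [ack]
            ?Bool | !Bool  ok
              +{stop,data,err} | &{stop,data,err}  ok label sets agree
                [stop]
                  X | X  ok
                [data]
                  X | X  ok
                [err]
                  X | X  ok
          [done]
            ?Bool | !Bool  ok
              ?Unit | !Unit  ok
                X | X  ok

YES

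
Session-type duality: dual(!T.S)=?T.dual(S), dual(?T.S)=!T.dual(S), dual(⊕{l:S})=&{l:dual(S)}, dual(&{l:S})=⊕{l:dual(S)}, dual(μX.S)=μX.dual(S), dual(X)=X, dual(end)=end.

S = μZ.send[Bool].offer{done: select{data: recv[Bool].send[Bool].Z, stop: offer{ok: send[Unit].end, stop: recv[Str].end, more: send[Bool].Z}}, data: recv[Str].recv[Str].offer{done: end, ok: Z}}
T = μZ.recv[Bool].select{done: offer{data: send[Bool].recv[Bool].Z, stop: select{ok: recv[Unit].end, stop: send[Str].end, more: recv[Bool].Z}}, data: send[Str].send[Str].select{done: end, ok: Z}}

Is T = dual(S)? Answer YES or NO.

μZ vs μZ  match (rec unchanged)
  send[Bool] vs recv[Bool]  match
    offer{done,data} vs select{done,data}  match labels match
      • done:
        select{data,stop} vs offer{data,stop}  match labels match
          • data:
            recv[Bool] vs send[Bool]  match
              send[Bool] vs recv[Bool]  match
                Z vs Z  match
          • stop:
            offer{ok,stop,more} vs select{ok,stop,more}  match labels match
              • ok:
                send[Unit] vs recv[Unit]  match
                  end vs end  match
              • stop:
                recv[Str] vs send[Str]  match
                  end vs end  match
              • more:
                send[Bool] vs recv[Bool]  match
                  Z vs Z  match
      • data:
        recv[Str] vs send[Str]  match
          recv[Str] vs send[Str]  match
            offer{done,ok} vs select{done,ok}  match labels match
              • done:
                end vs end  match
              • ok:
                Z vs Z  match

YES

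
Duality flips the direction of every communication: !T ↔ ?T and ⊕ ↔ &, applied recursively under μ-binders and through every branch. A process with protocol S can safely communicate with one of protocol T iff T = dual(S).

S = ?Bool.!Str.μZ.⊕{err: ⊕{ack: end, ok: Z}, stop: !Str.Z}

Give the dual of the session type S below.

?Bool → !Bool
  !Str → ?Str
    μZ → μZ  (binder kept)
      ⊕{err,stop} → &{err,stop}  (internal→external)
        case err:
          ⊕{ack,ok} → &{ack,ok}  (internal→external)
            case ack:
              end self-dual
            case ok:
              Z self-dual
        case stop:
          !Str → ?Str
            Z self-dual

!Bool.?Str.μZ.&{err: &{ack: end, ok: Z}, stop: ?Str.Z}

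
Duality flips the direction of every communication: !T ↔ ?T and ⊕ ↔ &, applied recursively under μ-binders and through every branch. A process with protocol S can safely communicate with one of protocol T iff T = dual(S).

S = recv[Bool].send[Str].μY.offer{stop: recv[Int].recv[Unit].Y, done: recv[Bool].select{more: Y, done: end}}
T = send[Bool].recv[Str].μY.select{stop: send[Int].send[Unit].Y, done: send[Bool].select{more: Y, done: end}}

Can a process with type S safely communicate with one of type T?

NO

recv[Bool] vs send[Bool]  ✓
  send[Str] vs recv[Str]  ✓
    μY vs μY  ✓ (rec unchanged)
      offer{stop,done} vs select{stop,done}  ✓ label sets agree
        case stop:
          recv[Int] vs send[Int]  ✓
            recv[Unit] vs send[Unit]  ✓
              Y vs Y  ✓
        case done:
          recv[Bool] vs send[Bool]  ✓
            select{more,done} vs select{more,done}  ✗ choice polarity not flipped — not dual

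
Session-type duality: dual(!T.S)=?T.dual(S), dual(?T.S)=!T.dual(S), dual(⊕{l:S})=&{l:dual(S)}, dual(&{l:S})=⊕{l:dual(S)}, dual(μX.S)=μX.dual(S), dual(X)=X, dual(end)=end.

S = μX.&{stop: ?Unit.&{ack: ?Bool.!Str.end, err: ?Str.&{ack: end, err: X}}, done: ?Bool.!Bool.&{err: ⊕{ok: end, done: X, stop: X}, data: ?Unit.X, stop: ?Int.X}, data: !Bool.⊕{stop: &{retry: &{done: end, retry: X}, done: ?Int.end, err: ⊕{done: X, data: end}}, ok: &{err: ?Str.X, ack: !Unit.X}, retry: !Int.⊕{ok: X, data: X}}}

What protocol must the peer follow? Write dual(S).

μX.⊕{stop: !Unit.⊕{ack: !Bool.?Str.end, err: !Str.⊕{ack: end, err: X}}, done: !Bool.?Bool.⊕{err: &{ok: end, done: X, stop: X}, data: !Unit.X, stop: !Int.X}, data: ?Bool.&{stop: ⊕{retry: ⊕{done: end, retry: X}, done: !Int.end, err: &{done: X, data: end}}, ok: ⊕{err: !Str.X, ack: ?Unit.X}, retry: ?Int.&{ok: X, data: X}}}

μX ↦ μX  (binder kept)
  &{stop,done,data} ↦ ⊕{stop,done,data}  (offer→select)
    case stop:
      ?Unit ↦ !Unit
        &{ack,err} ↦ ⊕{ack,err}  (offer→select)
          case ack:
            ?Bool ↦ !Bool
              !Str ↦ ?Str
                end ↦ end
          case err:
            ?Str ↦ !Str
              &{ack,err} ↦ ⊕{ack,err}  (offer→select)
                case ack:
                  end ↦ end
                case err:
                  X ↦ X
    case done:
      ?Bool ↦ !Bool
        !Bool ↦ ?Bool
          &{err,data,stop} ↦ ⊕{err,data,stop}  (offer→select)
            case err:
              ⊕{ok,done,stop} ↦ &{ok,done,stop}  (internal→external)
                case ok:
                  end ↦ end
                case done:
                  X ↦ X
                case stop:
                  X ↦ X
            case data:
              ?Unit ↦ !Unit
                X ↦ X
            case stop:
              ?Int ↦ !Int
                X ↦ X
    case data:
      !Bool ↦ ?Bool
        ⊕{stop,ok,retry} ↦ &{stop,ok,retry}  (internal→external)
          case stop:
            &{retry,done,err} ↦ ⊕{retry,done,err}  (offer→select)
              case retry:
                &{done,retry} ↦ ⊕{done,retry}  (offer→select)
                  case done:
                    end ↦ end
                  case retry:
                    X ↦ X
              case done:
                ?Int ↦ !Int
                  end ↦ end
              case err:
                ⊕{done,data} ↦ &{done,data}  (internal→external)
                  case done:
                    X ↦ X
                  case data:
                    end ↦ end
          case ok:
            &{err,ack} ↦ ⊕{err,ack}  (offer→select)
              case err:
                ?Str ↦ !Str
                  X ↦ X
              case ack:
                !Unit ↦ ?Unit
                  X ↦ X
          case retry:
            !Int ↦ ?Int
              ⊕{ok,data} ↦ &{ok,data}  (internal→external)
                case ok:
                  X ↦ X
                case data:
                  X ↦ X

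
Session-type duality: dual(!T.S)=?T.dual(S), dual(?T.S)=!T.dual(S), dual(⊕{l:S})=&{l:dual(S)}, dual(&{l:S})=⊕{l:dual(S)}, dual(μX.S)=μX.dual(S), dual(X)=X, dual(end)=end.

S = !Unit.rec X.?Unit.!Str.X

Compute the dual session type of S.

!Unit = ?Unit
  rec X = rec X  (μ self-dual)
    ?Unit = !Unit
      !Str = ?Str
        X self-dual

?Unit.rec X.!Unit.?Str.X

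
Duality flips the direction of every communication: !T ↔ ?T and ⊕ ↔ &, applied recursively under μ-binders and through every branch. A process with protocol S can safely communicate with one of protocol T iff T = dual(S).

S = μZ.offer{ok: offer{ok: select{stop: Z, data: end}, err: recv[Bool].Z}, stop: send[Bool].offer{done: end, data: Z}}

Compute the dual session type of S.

μZ.select{ok: select{ok: offer{stop: Z, data: end}, err: send[Bool].Z}, stop: recv[Bool].select{done: end, data: Z}}

μZ ↦ μZ  (binder kept)
  offer{ok,stop} ↦ select{ok,stop}  (external→internal)
    [ok]
      offer{ok,err} ↦ select{ok,err}  (external→internal)
        [ok]
          select{stop,data} ↦ offer{stop,data}  (internal→external)
            [stop]
              Z self-dual
            [data]
              end self-dual
        [err]
          recv[Bool] ↦ send[Bool]
            Z self-dual
    [stop]
      send[Bool] ↦ recv[Bool]
        offer{done,data} ↦ select{done,data}  (external→internal)
          [done]
            end self-dual
          [data]
            Z self-dual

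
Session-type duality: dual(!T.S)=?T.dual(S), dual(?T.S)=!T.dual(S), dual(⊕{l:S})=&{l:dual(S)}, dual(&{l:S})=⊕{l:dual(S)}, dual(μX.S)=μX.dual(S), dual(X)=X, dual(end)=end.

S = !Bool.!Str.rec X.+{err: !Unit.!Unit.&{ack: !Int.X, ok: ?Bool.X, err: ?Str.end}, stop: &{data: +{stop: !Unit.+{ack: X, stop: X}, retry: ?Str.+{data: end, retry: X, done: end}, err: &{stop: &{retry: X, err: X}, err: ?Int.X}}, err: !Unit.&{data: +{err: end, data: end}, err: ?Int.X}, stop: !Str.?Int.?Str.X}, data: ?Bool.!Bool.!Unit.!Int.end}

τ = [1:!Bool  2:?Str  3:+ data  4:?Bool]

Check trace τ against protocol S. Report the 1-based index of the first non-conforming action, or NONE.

step 1: !Bool  match  now at !Str.rec X.…
step 2: got ?Str, protocol expects !Str  ✗

2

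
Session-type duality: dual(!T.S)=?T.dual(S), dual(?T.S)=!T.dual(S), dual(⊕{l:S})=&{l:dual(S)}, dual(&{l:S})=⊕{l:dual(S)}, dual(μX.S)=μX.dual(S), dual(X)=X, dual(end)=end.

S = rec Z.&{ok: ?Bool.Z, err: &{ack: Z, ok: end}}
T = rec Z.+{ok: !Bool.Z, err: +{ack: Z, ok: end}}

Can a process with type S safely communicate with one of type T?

rec Z ‖ rec Z  ok (μ self-dual)
  &{ok,err} ‖ +{ok,err}  ok labels match
    [ok]
      ?Bool ‖ !Bool  ok
        Z ‖ Z  ok
    [err]
      &{ack,ok} ‖ +{ack,ok}  ok labels match
        [ack]
          Z ‖ Z  ok
        [ok]
          end ‖ end  ok

YES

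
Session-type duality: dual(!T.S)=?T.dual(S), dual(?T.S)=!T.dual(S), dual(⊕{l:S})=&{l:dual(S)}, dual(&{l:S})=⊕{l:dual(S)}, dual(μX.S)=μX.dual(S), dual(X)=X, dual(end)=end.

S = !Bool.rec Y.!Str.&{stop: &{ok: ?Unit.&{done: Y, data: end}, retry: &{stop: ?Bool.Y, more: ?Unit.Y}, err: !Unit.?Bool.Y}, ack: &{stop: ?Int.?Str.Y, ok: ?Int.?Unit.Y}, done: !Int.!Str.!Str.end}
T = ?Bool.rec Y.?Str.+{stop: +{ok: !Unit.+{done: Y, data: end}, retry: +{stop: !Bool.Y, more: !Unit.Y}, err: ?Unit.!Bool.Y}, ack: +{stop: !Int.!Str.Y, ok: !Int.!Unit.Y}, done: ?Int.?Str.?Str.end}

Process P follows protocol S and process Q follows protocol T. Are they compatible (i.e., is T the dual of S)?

YES

!Bool vs ?Bool  ok
  rec Y vs rec Y  ok (binder kept)
    !Str vs ?Str  ok
      &{stop,ack,done} vs +{stop,ack,done}  ok labels match
        • stop:
          &{ok,retry,err} vs +{ok,retry,err}  ok labels match
            • ok:
              ?Unit vs !Unit  ok
                &{done,data} vs +{done,data}  ok labels match
                  • done:
                    Y vs Y  ok
                  • data:
                    end vs end  ok
            • retry:
              &{stop,more} vs +{stop,more}  ok labels match
                • stop:
                  ?Bool vs !Bool  ok
                    Y vs Y  ok
                • more:
                  ?Unit vs !Unit  ok
                    Y vs Y  ok
            • err:
              !Unit vs ?Unit  ok
                ?Bool vs !Bool  ok
                  Y vs Y  ok
        • ack:
          &{stop,ok} vs +{stop,ok}  ok labels match
            • stop:
              ?Int vs !Int  ok
                ?Str vs !Str  ok
                  Y vs Y  ok
            • ok:
              ?Int vs !Int  ok
                ?Unit vs !Unit  ok
                  Y vs Y  ok
        • done:
          !Int vs ?Int  ok
            !Str vs ?Str  ok
              !Str vs ?Str  ok
                end vs end  ok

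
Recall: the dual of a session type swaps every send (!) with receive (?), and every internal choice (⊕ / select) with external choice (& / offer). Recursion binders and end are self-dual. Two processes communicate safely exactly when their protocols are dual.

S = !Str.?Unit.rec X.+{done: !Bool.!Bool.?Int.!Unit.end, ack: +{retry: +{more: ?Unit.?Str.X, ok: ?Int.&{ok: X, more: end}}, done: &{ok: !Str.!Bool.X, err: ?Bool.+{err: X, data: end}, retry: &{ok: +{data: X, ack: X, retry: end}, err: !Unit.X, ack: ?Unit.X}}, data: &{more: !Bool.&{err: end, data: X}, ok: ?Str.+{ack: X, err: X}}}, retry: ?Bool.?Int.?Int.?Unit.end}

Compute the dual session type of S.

?Str.!Unit.rec X.&{done: ?Bool.?Bool.!Int.?Unit.end, ack: &{retry: &{more: !Unit.!Str.X, ok: !Int.+{ok: X, more: end}}, done: +{ok: ?Str.?Bool.X, err: !Bool.&{err: X, data: end}, retry: +{ok: &{data: X, ack: X, retry: end}, err: ?Unit.X, ack: !Unit.X}}, data: +{more: ?Bool.+{err: end, data: X}, ok: !Str.&{ack: X, err: X}}}, retry: !Bool.!Int.!Int.!Unit.end}

!Str ↦ ?Str
  ?Unit ↦ !Unit
    rec X ↦ rec X  (μ self-dual)
      +{done,ack,retry} ↦ &{done,ack,retry}  (⊕→&)
        [done]
          !Bool ↦ ?Bool
            !Bool ↦ ?Bool
              ?Int ↦ !Int
                !Unit ↦ ?Unit
                  end self-dual
        [ack]
          +{retry,done,data} ↦ &{retry,done,data}  (⊕→&)
            [retry]
              +{more,ok} ↦ &{more,ok}  (⊕→&)
                [more]
                  ?Unit ↦ !Unit
                    ?Str ↦ !Str
                      X self-dual
                [ok]
                  ?Int ↦ !Int
                    &{ok,more} ↦ +{ok,more}  (external→internal)
                      [ok]
                        X self-dual
                      [more]
                        end self-dual
            [done]
              &{ok,err,retry} ↦ +{ok,err,retry}  (external→internal)
                [ok]
                  !Str ↦ ?Str
                    !Bool ↦ ?Bool
                      X self-dual
                [err]
                  ?Bool ↦ !Bool
                    +{err,data} ↦ &{err,data}  (⊕→&)
                      [err]
                        X self-dual
                      [data]
                        end self-dual
                [retry]
                  &{ok,err,ack} ↦ +{ok,err,ack}  (external→internal)
                    [ok]
                      +{data,ack,retry} ↦ &{data,ack,retry}  (⊕→&)
                        [data]
                          X self-dual
                        [ack]
                          X self-dual
                        [retry]
                          end self-dual
                    [err]
                      !Unit ↦ ?Unit
                        X self-dual
                    [ack]
                      ?Unit ↦ !Unit
                        X self-dual
            [data]
              &{more,ok} ↦ +{more,ok}  (external→internal)
                [more]
                  !Bool ↦ ?Bool
                    &{err,data} ↦ +{err,data}  (external→internal)
                      [err]
                        end self-dual
                      [data]
                        X self-dual
                [ok]
                  ?Str ↦ !Str
                    +{ack,err} ↦ &{ack,err}  (⊕→&)
                      [ack]
                        X self-dual
                      [err]
                        X self-dual
        [retry]
          ?Bool ↦ !Bool
            ?Int ↦ !Int
              ?Int ↦ !Int
                ?Unit ↦ !Unit
                  end self-dual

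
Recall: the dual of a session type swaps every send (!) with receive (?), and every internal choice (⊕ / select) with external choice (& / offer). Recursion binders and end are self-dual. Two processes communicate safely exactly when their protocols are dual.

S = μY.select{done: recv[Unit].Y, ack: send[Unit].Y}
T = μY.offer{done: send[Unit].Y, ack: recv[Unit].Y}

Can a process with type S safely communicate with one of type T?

YES

μY ‖ μY  ok (rec unchanged)
  select{done,ack} ‖ offer{done,ack}  ok label sets agree
    case done:
      recv[Unit] ‖ send[Unit]  ok
        Y ‖ Y  ok
    case ack:
      send[Unit] ‖ recv[Unit]  ok
        Y ‖ Y  ok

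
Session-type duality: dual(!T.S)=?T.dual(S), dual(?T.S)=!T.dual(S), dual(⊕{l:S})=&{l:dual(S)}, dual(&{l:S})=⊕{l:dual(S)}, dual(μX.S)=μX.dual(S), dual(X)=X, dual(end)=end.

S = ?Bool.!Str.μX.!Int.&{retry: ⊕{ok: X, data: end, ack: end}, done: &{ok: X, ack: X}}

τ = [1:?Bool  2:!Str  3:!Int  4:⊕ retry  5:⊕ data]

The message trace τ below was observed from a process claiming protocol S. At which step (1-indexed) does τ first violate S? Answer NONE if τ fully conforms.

@1 ?Bool  ok  residual = !Str.μX.…
@2 !Str  ok  residual = μX.…
@3 !Int  ok  residual = &{retry: ⊕{ok: μX.…, data: end, ack: end}, done: &{ok: μX.…, ack: μX.…}}
@4 got ⊕ retry, protocol expects & retry or & done  ✗

4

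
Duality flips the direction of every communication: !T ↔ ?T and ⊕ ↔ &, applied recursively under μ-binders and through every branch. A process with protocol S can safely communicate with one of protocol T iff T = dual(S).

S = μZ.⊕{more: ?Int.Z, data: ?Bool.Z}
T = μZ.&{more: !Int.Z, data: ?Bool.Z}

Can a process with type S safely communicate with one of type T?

μZ ‖ μZ  ok (binder kept)
  ⊕{more,data} ‖ &{more,data}  ok same labels
    case more:
      ?Int ‖ !Int  ok
        Z ‖ Z  ok
    case data:
      ?Bool ‖ ?Bool  ✗ same direction on both sides — not dual

NO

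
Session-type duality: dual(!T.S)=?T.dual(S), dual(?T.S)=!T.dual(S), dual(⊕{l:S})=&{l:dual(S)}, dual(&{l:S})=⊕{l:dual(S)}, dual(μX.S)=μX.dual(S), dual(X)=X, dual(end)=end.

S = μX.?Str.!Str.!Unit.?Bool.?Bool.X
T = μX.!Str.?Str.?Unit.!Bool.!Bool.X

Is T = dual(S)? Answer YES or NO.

YES

μX vs μX  ok (μ self-dual)
  ?Str vs !Str  ok
    !Str vs ?Str  ok
      !Unit vs ?Unit  ok
        ?Bool vs !Bool  ok
          ?Bool vs !Bool  ok
            X vs X  ok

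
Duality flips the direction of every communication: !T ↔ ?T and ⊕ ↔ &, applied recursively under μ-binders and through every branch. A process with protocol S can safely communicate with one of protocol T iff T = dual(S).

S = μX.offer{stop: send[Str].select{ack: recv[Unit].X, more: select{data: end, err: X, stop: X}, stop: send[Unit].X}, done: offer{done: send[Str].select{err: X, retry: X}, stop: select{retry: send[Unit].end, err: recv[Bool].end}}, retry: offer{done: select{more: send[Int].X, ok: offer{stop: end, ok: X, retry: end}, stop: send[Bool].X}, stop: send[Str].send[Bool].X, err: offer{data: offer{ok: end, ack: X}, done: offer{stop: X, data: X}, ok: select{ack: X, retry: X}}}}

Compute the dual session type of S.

μX ↦ μX  (binder kept)
  offer{stop,done,retry} ↦ select{stop,done,retry}  (external→internal)
    • stop:
      send[Str] ↦ recv[Str]
        select{ack,more,stop} ↦ offer{ack,more,stop}  (⊕→&)
          • ack:
            recv[Unit] ↦ send[Unit]
              dual(X) = X
          • more:
            select{data,err,stop} ↦ offer{data,err,stop}  (⊕→&)
              • data:
                dual(end) = end
              • err:
                dual(X) = X
              • stop:
                dual(X) = X
          • stop:
            send[Unit] ↦ recv[Unit]
              dual(X) = X
    • done:
      offer{done,stop} ↦ select{done,stop}  (external→internal)
        • done:
          send[Str] ↦ recv[Str]
            select{err,retry} ↦ offer{err,retry}  (⊕→&)
              • err:
                dual(X) = X
              • retry:
                dual(X) = X
        • stop:
          select{retry,err} ↦ offer{retry,err}  (⊕→&)
            • retry:
              send[Unit] ↦ recv[Unit]
                dual(end) = end
            • err:
              recv[Bool] ↦ send[Bool]
                dual(end) = end
    • retry:
      offer{done,stop,err} ↦ select{done,stop,err}  (external→internal)
        • done:
          select{more,ok,stop} ↦ offer{more,ok,stop}  (⊕→&)
            • more:
              send[Int] ↦ recv[Int]
                dual(X) = X
            • ok:
              offer{stop,ok,retry} ↦ select{stop,ok,retry}  (external→internal)
                • stop:
                  dual(end) = end
                • ok:
                  dual(X) = X
                • retry:
                  dual(end) = end
            • stop:
              send[Bool] ↦ recv[Bool]
                dual(X) = X
        • stop:
          send[Str] ↦ recv[Str]
            send[Bool] ↦ recv[Bool]
              dual(X) = X
        • err:
          offer{data,done,ok} ↦ select{data,done,ok}  (external→internal)
            • data:
              offer{ok,ack} ↦ select{ok,ack}  (external→internal)
                • ok:
                  dual(end) = end
                • ack:
                  dual(X) = X
            • done:
              offer{stop,data} ↦ select{stop,data}  (external→internal)
                • stop:
                  dual(X) = X
                • data:
                  dual(X) = X
            • ok:
              select{ack,retry} ↦ offer{ack,retry}  (⊕→&)
                • ack:
                  dual(X) = X
                • retry:
                  dual(X) = X

μX.select{stop: recv[Str].offer{ack: send[Unit].X, more: offer{data: end, err: X, stop: X}, stop: recv[Unit].X}, done: select{done: recv[Str].offer{err: X, retry: X}, stop: offer{retry: recv[Unit].end, err: send[Bool].end}}, retry: select{done: offer{more: recv[Int].X, ok: select{stop: end, ok: X, retry: end}, stop: recv[Bool].X}, stop: recv[Str].recv[Bool].X, err: select{data: select{ok: end, ack: X}, done: select{stop: X, data: X}, ok: offer{ack: X, retry: X}}}}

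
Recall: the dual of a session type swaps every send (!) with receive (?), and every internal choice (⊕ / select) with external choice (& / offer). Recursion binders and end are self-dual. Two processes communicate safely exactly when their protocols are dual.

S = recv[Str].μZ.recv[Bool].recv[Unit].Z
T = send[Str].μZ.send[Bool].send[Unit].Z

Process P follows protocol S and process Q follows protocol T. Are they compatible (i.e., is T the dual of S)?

recv[Str] | send[Str]  ✓
  μZ | μZ  ✓ (μ self-dual)
    recv[Bool] | send[Bool]  ✓
      recv[Unit] | send[Unit]  ✓
        Z | Z  ✓

YES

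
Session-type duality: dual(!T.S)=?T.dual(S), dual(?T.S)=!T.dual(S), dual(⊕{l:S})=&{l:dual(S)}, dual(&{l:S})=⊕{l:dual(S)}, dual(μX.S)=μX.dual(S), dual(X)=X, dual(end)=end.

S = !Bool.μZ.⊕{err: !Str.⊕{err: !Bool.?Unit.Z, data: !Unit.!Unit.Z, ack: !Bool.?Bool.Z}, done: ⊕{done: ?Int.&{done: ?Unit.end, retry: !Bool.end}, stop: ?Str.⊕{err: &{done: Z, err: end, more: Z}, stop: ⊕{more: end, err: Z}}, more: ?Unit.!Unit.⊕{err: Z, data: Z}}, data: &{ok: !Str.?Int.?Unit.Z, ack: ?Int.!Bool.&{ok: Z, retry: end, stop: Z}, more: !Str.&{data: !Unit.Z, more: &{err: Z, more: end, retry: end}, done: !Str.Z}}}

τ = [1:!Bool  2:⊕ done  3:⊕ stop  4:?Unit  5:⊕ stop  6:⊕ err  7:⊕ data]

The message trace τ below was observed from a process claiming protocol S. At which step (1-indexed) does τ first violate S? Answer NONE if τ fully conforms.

4

[1] !Bool  match  residual = μZ.…
[2] ⊕ done  match  residual = ⊕{done: ?Int.&{done: ?Unit.end, retry: !Bool.end}, stop: ?Str.⊕{err: &{done: μZ.…, err: end, more: μZ.…}, stop: ⊕{more: end, err: μZ.…}}, more: ?Unit.!Unit.⊕{err: μZ.…, data: μZ.…}}
[3] ⊕ stop  match  residual = ?Str.⊕{err: &{done: μZ.…, err: end, more: μZ.…}, stop: ⊕{more: end, err: μZ.…}}
[4] got ?Unit, protocol expects ?Str  ✗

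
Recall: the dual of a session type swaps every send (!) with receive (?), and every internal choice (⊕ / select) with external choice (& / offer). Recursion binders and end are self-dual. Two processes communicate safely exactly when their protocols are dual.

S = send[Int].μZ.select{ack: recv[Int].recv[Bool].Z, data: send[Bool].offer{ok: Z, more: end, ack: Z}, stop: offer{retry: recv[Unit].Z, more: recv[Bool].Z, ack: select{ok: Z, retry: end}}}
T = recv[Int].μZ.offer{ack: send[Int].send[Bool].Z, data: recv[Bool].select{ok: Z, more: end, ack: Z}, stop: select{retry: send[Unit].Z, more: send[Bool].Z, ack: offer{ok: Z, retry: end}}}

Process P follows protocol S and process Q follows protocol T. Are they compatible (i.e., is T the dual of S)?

YES

send[Int] | recv[Int]  ok
  μZ | μZ  ok (rec unchanged)
    select{ack,data,stop} | offer{ack,data,stop}  ok label sets agree
      • ack:
        recv[Int] | send[Int]  ok
          recv[Bool] | send[Bool]  ok
            Z | Z  ok
      • data:
        send[Bool] | recv[Bool]  ok
          offer{ok,more,ack} | select{ok,more,ack}  ok label sets agree
            • ok:
              Z | Z  ok
            • more:
              end | end  ok
            • ack:
              Z | Z  ok
      • stop:
        offer{retry,more,ack} | select{retry,more,ack}  ok label sets agree
          • retry:
            recv[Unit] | send[Unit]  ok
              Z | Z  ok
          • more:
            recv[Bool] | send[Bool]  ok
              Z | Z  ok
          • ack:
            select{ok,retry} | offer{ok,retry}  ok label sets agree
              • ok:
                Z | Z  ok
              • retry:
                end | end  ok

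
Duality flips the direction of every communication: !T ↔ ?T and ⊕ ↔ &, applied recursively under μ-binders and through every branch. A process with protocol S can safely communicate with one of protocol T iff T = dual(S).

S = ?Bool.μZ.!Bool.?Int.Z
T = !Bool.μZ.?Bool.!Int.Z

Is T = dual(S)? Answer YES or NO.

?Bool | !Bool  ok
  μZ | μZ  ok (rec unchanged)
    !Bool | ?Bool  ok
      ?Int | !Int  ok
        Z | Z  ok

YES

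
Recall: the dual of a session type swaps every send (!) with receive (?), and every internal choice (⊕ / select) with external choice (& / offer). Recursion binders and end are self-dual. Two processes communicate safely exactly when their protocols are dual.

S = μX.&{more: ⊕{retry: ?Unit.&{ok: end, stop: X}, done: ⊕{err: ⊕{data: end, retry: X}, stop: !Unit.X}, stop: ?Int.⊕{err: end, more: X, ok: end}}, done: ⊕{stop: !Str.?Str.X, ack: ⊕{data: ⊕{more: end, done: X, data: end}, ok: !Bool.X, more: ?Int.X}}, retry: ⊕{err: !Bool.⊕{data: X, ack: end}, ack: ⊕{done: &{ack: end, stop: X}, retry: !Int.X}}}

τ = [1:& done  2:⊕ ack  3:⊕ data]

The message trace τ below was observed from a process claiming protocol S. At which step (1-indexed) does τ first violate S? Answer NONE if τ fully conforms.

NONE

step 1: & done  ok  now at ⊕{stop: !Str.?Str.μX.…, ack: ⊕{data: ⊕{more: end, done: μX.…, data: end}, ok: !Bool.μX.…, more: ?Int.μX.…}}
step 2: ⊕ ack  ok  now at ⊕{data: ⊕{more: end, done: μX.…, data: end}, ok: !Bool.μX.…, more: ?Int.μX.…}
step 3: ⊕ data  ok  now at ⊕{more: end, done: μX.…, data: end}
all 3 steps conform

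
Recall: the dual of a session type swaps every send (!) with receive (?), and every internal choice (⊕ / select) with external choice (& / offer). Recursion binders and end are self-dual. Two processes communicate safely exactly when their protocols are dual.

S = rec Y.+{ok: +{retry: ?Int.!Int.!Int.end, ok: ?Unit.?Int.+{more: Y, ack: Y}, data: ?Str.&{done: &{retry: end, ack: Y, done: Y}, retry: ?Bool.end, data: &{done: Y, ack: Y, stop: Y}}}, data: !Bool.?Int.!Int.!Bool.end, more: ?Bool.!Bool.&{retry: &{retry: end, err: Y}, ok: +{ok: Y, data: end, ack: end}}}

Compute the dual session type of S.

rec Y = rec Y  (binder kept)
  +{ok,data,more} = &{ok,data,more}  (⊕→&)
    [ok]
      +{retry,ok,data} = &{retry,ok,data}  (⊕→&)
        [retry]
          ?Int = !Int
            !Int = ?Int
              !Int = ?Int
                end self-dual
        [ok]
          ?Unit = !Unit
            ?Int = !Int
              +{more,ack} = &{more,ack}  (⊕→&)
                [more]
                  Y self-dual
                [ack]
                  Y self-dual
        [data]
          ?Str = !Str
            &{done,retry,data} = +{done,retry,data}  (offer→select)
              [done]
                &{retry,ack,done} = +{retry,ack,done}  (offer→select)
                  [retry]
                    end self-dual
                  [ack]
                    Y self-dual
                  [done]
                    Y self-dual
              [retry]
                ?Bool = !Bool
                  end self-dual
              [data]
                &{done,ack,stop} = +{done,ack,stop}  (offer→select)
                  [done]
                    Y self-dual
                  [ack]
                    Y self-dual
                  [stop]
                    Y self-dual
    [data]
      !Bool = ?Bool
        ?Int = !Int
          !Int = ?Int
            !Bool = ?Bool
              end self-dual
    [more]
      ?Bool = !Bool
        !Bool = ?Bool
          &{retry,ok} = +{retry,ok}  (offer→select)
            [retry]
              &{retry,err} = +{retry,err}  (offer→select)
                [retry]
                  end self-dual
                [err]
                  Y self-dual
            [ok]
              +{ok,data,ack} = &{ok,data,ack}  (⊕→&)
                [ok]
                  Y self-dual
                [data]
                  end self-dual
                [ack]
                  end self-dual

rec Y.&{ok: &{retry: !Int.?Int.?Int.end, ok: !Unit.!Int.&{more: Y, ack: Y}, data: !Str.+{done: +{retry: end, ack: Y, done: Y}, retry: !Bool.end, data: +{done: Y, ack: Y, stop: Y}}}, data: ?Bool.!Int.?Int.?Bool.end, more: !Bool.?Bool.+{retry: +{retry: end, err: Y}, ok: &{ok: Y, data: end, ack: end}}}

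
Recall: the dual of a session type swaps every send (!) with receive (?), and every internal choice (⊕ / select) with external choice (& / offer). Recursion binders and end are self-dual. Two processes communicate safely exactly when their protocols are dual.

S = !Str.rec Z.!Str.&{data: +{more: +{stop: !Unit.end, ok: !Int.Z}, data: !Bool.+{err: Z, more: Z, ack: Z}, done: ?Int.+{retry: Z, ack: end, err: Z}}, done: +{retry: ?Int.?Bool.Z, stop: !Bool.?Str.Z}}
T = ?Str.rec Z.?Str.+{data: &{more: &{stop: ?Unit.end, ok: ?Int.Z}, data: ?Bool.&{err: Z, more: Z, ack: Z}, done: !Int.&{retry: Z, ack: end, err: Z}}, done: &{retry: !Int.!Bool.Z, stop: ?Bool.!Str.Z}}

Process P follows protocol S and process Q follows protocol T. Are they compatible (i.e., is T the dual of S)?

YES

!Str ‖ ?Str  match
  rec Z ‖ rec Z  match (binder kept)
    !Str ‖ ?Str  match
      &{data,done} ‖ +{data,done}  match label sets agree
        [data]
          +{more,data,done} ‖ &{more,data,done}  match label sets agree
            [more]
              +{stop,ok} ‖ &{stop,ok}  match label sets agree
                [stop]
                  !Unit ‖ ?Unit  match
                    end ‖ end  match
                [ok]
                  !Int ‖ ?Int  match
                    Z ‖ Z  match
            [data]
              !Bool ‖ ?Bool  match
                +{err,more,ack} ‖ &{err,more,ack}  match label sets agree
                  [err]
                    Z ‖ Z  match
                  [more]
                    Z ‖ Z  match
                  [ack]
                    Z ‖ Z  match
            [done]
              ?Int ‖ !Int  match
                +{retry,ack,err} ‖ &{retry,ack,err}  match label sets agree
                  [retry]
                    Z ‖ Z  match
                  [ack]
                    end ‖ end  match
                  [err]
                    Z ‖ Z  match
        [done]
          +{retry,stop} ‖ &{retry,stop}  match label sets agree
            [retry]
              ?Int ‖ !Int  match
                ?Bool ‖ !Bool  match
                  Z ‖ Z  match
            [stop]
              !Bool ‖ ?Bool  match
                ?Str ‖ !Str  match
                  Z ‖ Z  match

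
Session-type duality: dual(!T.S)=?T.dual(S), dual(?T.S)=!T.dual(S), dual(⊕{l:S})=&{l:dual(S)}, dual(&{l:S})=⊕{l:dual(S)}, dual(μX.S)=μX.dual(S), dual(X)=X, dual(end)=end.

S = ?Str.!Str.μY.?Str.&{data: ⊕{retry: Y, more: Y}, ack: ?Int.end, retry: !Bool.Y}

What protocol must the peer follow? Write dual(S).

?Str ↦ !Str
  !Str ↦ ?Str
    μY ↦ μY  (binder kept)
      ?Str ↦ !Str
        &{data,ack,retry} ↦ ⊕{data,ack,retry}  (external→internal)
          • data:
            ⊕{retry,more} ↦ &{retry,more}  (select→offer)
              • retry:
                Y ↦ Y
              • more:
                Y ↦ Y
          • ack:
            ?Int ↦ !Int
              end ↦ end
          • retry:
            !Bool ↦ ?Bool
              Y ↦ Y

!Str.?Str.μY.!Str.⊕{data: &{retry: Y, more: Y}, ack: !Int.end, retry: ?Bool.Y}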